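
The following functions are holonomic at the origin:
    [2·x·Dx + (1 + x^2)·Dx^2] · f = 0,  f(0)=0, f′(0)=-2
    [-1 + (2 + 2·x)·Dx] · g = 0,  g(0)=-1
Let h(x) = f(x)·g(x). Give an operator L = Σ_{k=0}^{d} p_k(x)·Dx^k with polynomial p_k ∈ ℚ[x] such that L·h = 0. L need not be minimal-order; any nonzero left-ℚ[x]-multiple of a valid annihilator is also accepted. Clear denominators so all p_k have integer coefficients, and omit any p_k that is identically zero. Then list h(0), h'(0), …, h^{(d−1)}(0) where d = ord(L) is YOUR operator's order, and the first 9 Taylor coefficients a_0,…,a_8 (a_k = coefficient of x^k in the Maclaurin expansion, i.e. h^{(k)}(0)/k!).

L = (3 - 4·x - x^2) + (-4 + 4·x + 12·x^2 + 4·x^3)·Dx + (4 + 8·x + 8·x^2 + 8·x^3 + 4·x^4)·Dx^2  (order 2).
h: a_k = 0, 2, 1, -11/12, -5/24, 389/960, 409/1920, -18853/53760, -11167/107520, …
ICs: h(0) = 0, h′(0) = 2.

f: a_k = 0, -2, 0, 2/3, 0, -2/5, 0, 2/7, 0, …
g: a_k = -1, -1/2, 1/8, -1/16, 5/128, -7/256, 21/1024, -33/2048, 429/32768, …
L₀ := L_f ⊗_s L_g (sym. prod.), ord ≤ 2.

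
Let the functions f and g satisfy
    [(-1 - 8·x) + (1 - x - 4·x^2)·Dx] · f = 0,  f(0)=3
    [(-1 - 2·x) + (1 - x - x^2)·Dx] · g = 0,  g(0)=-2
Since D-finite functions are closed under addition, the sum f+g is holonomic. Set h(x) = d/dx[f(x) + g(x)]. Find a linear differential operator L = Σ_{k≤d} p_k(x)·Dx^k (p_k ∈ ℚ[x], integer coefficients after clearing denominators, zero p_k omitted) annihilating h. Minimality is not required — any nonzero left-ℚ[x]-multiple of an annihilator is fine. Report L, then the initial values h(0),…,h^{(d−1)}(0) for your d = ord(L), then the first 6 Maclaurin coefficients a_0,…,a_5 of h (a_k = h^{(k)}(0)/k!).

L = (-6 - 216·x - 240·x^2 - 984·x^3 - 1554·x^4 - 1440·x^5 + 576·x^6) + (6 + 54·x + 66·x^2 + 144·x^3 - 177·x^4 - 1506·x^5 - 672·x^6 + 384·x^7)·Dx + (-1 + 2·x - 11·x^2 - 2·x^3 + 122·x^4 + 9·x^5 - 243·x^6 - 48·x^7 + 48·x^8)·Dx^2  (order 2).
h: a_k = 1, 22, 63, 308, 895, 3102, …
ICs: h(0) = 1, h′(0) = 22.

f: a_k = 3, 3, 15, 27, 87, 195, …
g: a_k = -2, -2, -4, -6, -10, -16, …
Weyl lclm of L_f,L_g ⇒ L₀ (ord ≤ 2).
Differentiate: ansatz ord ≤ ord L₀ ⇒ L.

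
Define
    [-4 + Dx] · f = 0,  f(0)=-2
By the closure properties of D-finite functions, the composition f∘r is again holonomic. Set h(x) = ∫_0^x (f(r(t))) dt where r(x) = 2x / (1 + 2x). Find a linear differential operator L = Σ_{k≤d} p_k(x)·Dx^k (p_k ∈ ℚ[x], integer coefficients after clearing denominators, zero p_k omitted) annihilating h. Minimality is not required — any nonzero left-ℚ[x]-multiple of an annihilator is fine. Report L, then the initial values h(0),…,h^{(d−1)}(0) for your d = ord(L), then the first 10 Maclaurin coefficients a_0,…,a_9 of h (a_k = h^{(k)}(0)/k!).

f: a_k = -2, -8, -16, -64/3, -64/3, -256/15, -512/45, -2048/315, -1024/315, -4096/2835, …
f∘r: x↦r, Dx↦Dx/r' in L_f ⇒ L₀.
Integrate: L := L₀·Dx.
L = -8·Dx + (1 + 4·x + 4·x^2)·Dx^2  (order 2).
h: a_k = 0, -2, -8, -32/3, 16/3, 128/15, -896/45, 5632/315, 2176/315, -161792/2835, …
ICs: h(0) = 0, h′(0) = -2.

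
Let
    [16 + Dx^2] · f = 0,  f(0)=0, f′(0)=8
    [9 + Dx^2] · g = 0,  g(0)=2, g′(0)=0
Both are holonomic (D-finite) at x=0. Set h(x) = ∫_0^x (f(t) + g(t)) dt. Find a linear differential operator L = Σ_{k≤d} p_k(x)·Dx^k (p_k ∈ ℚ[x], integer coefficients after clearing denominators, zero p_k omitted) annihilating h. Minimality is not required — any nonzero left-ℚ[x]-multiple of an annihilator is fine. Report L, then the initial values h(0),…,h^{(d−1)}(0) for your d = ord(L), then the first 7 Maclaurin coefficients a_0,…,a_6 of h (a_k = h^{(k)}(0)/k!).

f: a_k = 0, 8, 0, -64/3, 0, 256/15, 0, …
g: a_k = 2, 0, -9, 0, 27/4, 0, -81/40, …
h₀=f+g: left-lcm gives L₀, ord ≤ 4.
h=∫₀ˣh₀: take L = L₀·Dx.
L = 144·Dx + 25·Dx^3 + Dx^5  (order 5).
h: a_k = 0, 2, 4, -3, -16/3, 27/20, 128/45, …
ICs: h(0) = 0, h′(0) = 2, h′′(0) = 8, h′′′(0) = -18, h′′′′(0) = -128.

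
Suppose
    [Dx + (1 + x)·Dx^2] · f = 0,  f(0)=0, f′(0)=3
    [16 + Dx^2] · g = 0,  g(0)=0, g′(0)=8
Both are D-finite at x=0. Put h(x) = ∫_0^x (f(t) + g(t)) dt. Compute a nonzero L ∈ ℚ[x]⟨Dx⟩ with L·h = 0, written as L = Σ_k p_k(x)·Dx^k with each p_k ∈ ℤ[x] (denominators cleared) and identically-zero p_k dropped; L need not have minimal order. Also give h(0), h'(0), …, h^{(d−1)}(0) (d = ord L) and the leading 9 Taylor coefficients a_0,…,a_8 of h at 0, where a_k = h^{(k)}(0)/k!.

L = (176 + 256·x + 128·x^2)·Dx^2 + (144 + 400·x + 384·x^2 + 128·x^3)·Dx^3 + (11 + 16·x + 8·x^2)·Dx^4 + (9 + 25·x + 24·x^2 + 8·x^3)·Dx^5  (order 5).
h: a_k = 0, 0, 11/2, -1/2, -61/12, -3/20, 53/18, -1/14, -1913/2520, …
ICs: h(0) = 0, h′(0) = 0, h′′(0) = 11, h′′′(0) = -3, h′′′′(0) = -122.

f: a_k = 0, 3, -3/2, 1, -3/4, 3/5, -1/2, 3/7, -3/8, …
g: a_k = 0, 8, 0, -64/3, 0, 256/15, 0, -2048/315, 0, …
h₀=f+g: left-lcm gives L₀, ord ≤ 4.
h=∫₀ˣh₀: take L = L₀·Dx.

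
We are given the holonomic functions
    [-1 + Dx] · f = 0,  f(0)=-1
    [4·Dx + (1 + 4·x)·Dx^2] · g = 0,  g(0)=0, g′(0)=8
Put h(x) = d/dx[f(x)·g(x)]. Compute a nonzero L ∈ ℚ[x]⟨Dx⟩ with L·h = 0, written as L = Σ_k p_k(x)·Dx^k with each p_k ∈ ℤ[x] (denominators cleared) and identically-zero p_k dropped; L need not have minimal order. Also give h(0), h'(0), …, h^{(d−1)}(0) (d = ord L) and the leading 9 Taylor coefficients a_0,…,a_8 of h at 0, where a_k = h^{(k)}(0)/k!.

f: a_k = -1, -1, -1/2, -1/6, -1/24, -1/120, -1/720, -1/5040, -1/40320, …
g: a_k = 0, 8, -16, 128/3, -128, 2048/5, -4096/3, 32768/7, -16384, …
Product ⇒ symmetric product L₀, ord ≤ 2.
h₀' ⇒ L via d/dx closure of L₀.
L = (25 - 24·x + 16·x^2) + (-22 + 32·x - 32·x^2)·Dx + (-3 - 8·x + 16·x^2)·Dx^2  (order 2).
h: a_k = -8, 16, -92, 368, -1503, 18238/3, -2205587/90, 4436012/45, -665269331/1680, …
ICs: h(0) = -8, h′(0) = 16.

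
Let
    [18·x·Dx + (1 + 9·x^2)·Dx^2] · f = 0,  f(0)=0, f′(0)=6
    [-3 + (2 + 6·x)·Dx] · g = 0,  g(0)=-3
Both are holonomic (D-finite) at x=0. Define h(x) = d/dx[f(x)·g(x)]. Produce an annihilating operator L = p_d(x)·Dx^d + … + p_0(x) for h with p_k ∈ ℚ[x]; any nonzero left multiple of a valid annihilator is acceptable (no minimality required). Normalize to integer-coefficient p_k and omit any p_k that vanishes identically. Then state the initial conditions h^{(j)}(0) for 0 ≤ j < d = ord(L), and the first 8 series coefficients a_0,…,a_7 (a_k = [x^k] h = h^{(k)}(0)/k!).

L = (15 + 360·x + 54·x^2 - 1944·x^3 - 729·x^4) + (28 + 252·x + 648·x^2 - 1512·x^3 - 6804·x^4 - 2916·x^5)·Dx + (4 + 8·x - 36·x^2 - 144·x^3 - 756·x^4 - 1944·x^5 - 972·x^6)·Dx^2  (order 2).
h: a_k = -18, -54, 891/4, 405/2, -94527/64, -894483/320, 41231511/2560, 73266687/4480, …
ICs: h(0) = -18, h′(0) = -54.

f: a_k = 0, 6, 0, -18, 0, 486/5, 0, -4374/7, …
g: a_k = -3, -9/2, 27/8, -81/16, 1215/128, -5103/256, 45927/1024, -216513/2048, …
Sym-product of L_f,L_g gives L₀ (≤ ord 2).
Derive L from L₀ (diff closure).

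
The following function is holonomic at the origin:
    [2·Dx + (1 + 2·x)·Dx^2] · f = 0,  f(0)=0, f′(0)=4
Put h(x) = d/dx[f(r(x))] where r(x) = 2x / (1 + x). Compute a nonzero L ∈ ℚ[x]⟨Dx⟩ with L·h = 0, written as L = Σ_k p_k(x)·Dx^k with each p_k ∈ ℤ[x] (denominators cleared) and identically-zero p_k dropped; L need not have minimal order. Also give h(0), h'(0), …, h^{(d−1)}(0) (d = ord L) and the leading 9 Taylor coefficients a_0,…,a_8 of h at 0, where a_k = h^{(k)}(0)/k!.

L = (6 + 10·x) + (1 + 6·x + 5·x^2)·Dx  (order 1).
h: a_k = 8, -48, 248, -1248, 6248, -31248, 156248, -781248, 3906248, …
ICs: h(0) = 8.

f: a_k = 0, 4, -4, 16/3, -8, 64/5, -64/3, 256/7, -64, …
L₀ from L_f via x↦r, Dx↦r'^{-1}Dx.
h=h₀': d/dx-closure on L₀ ⇒ L.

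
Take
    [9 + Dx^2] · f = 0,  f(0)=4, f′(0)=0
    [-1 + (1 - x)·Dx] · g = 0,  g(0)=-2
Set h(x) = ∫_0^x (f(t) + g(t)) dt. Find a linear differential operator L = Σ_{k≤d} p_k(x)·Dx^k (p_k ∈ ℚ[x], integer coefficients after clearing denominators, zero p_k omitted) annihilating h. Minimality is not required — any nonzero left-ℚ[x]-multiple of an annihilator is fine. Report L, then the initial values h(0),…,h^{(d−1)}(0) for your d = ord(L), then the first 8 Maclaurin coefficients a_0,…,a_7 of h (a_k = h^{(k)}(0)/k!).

L = (-135 + 162·x - 81·x^2)·Dx + (99 - 261·x + 243·x^2 - 81·x^3)·Dx^2 + (-15 + 18·x - 9·x^2)·Dx^3 + (11 - 29·x + 27·x^2 - 9·x^3)·Dx^4  (order 4).
h: a_k = 0, 2, -1, -20/3, -1/2, 23/10, -1/3, -121/140, …
ICs: h(0) = 0, h′(0) = 2, h′′(0) = -2, h′′′(0) = -40.

f: a_k = 4, 0, -18, 0, 27/2, 0, -81/20, 0, …
g: a_k = -2, -2, -2, -2, -2, -2, -2, -2, …
L₀ := lclm(L_f,L_g); ord L₀ ≤ 2+1.
h=∫h₀ ⇒ L = L₀·Dx.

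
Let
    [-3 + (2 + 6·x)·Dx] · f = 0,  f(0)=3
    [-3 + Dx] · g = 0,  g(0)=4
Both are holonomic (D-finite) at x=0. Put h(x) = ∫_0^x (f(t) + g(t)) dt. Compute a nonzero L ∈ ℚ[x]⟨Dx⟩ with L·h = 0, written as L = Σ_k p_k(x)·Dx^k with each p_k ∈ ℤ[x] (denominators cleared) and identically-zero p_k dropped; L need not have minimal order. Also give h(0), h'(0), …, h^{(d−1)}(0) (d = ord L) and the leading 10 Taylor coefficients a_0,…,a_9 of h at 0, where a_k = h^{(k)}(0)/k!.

L = (27 + 54·x)·Dx + (-15 - 72·x - 108·x^2)·Dx^2 + (2 + 18·x + 36·x^2)·Dx^3  (order 3).
h: a_k = 0, 7, 33/4, 39/8, 369/64, 513/640, 11961/2560, -208899/35840, 7702371/573440, -32754861/1146880, …
ICs: h(0) = 0, h′(0) = 7, h′′(0) = 33/2.

f: a_k = 3, 9/2, -27/8, 81/16, -1215/128, 5103/256, -45927/1024, 216513/2048, -8444007/32768, 42220035/65536, …
g: a_k = 4, 12, 18, 18, 27/2, 81/10, 81/20, 243/140, 729/1120, 243/1120, …
Weyl lclm of L_f,L_g ⇒ L₀ (ord ≤ 2).
h=∫₀ˣh₀: take L = L₀·Dx.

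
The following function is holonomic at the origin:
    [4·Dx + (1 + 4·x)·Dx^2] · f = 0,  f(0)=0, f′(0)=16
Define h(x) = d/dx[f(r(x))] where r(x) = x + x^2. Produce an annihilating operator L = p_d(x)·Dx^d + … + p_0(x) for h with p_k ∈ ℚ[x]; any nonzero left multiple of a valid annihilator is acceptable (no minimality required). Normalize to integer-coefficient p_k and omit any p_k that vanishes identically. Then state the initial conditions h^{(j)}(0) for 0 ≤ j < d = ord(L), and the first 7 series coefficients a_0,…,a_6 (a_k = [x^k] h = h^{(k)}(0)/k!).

L = 2 + (1 + 2·x)·Dx  (order 1).
h: a_k = 16, -32, 64, -128, 256, -512, 1024, …
ICs: h(0) = 16.

f: a_k = 0, 16, -32, 256/3, -256, 4096/5, -8192/3, …
L₀ from L_f via x↦r, Dx↦r'^{-1}Dx.
h₀' ⇒ L via d/dx closure of L₀.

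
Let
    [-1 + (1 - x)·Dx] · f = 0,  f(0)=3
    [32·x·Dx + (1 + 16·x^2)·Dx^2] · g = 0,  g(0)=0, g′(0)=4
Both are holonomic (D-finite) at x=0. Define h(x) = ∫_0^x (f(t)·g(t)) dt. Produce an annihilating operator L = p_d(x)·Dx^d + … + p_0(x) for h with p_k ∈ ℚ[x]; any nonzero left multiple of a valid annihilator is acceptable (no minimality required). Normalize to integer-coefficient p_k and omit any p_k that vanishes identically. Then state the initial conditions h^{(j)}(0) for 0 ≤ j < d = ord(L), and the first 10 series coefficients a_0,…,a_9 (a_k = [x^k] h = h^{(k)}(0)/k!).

L = 32·x·Dx + (2 - 32·x + 64·x^2)·Dx^2 + (-1 + x - 16·x^2 + 16·x^3)·Dx^3  (order 3).
h: a_k = 0, 0, 6, 4, -13, -52/5, 1406/15, 2812/35, -56519/70, -226076/315, …
ICs: h(0) = 0, h′(0) = 0, h′′(0) = 12.

f: a_k = 3, 3, 3, 3, 3, 3, 3, 3, 3, 3, …
g: a_k = 0, 4, 0, -64/3, 0, 1024/5, 0, -16384/7, 0, 262144/9, …
Product ⇒ symmetric product L₀, ord ≤ 2.
h=∫₀ˣh₀: take L = L₀·Dx.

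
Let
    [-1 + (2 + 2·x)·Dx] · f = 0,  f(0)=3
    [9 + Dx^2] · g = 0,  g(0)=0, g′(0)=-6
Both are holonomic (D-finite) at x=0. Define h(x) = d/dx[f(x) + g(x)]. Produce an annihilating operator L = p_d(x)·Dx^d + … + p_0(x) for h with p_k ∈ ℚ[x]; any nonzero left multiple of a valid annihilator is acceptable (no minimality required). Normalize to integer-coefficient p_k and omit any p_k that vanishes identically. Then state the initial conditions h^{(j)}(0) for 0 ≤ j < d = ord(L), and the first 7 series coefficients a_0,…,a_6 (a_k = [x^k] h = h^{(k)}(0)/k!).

L = (-153 - 216·x - 108·x^2) + (-234 - 666·x - 648·x^2 - 216·x^3)·Dx + (-17 - 24·x - 12·x^2)·Dx^2 + (-26 - 74·x - 72·x^2 - 24·x^3)·Dx^3  (order 3).
h: a_k = -9/2, -3/4, 441/16, -15/32, -5079/256, -189/512, 65673/10240, …
ICs: h(0) = -9/2, h′(0) = -3/4, h′′(0) = 441/8.

f: a_k = 3, 3/2, -3/8, 3/16, -15/128, 21/256, -63/1024, …
g: a_k = 0, -6, 0, 9, 0, -81/20, 0, …
Sum ⇒ L₀ = lclm(L_f,L_g) in ℚ(x)⟨Dx⟩.
Derive L from L₀ (diff closure).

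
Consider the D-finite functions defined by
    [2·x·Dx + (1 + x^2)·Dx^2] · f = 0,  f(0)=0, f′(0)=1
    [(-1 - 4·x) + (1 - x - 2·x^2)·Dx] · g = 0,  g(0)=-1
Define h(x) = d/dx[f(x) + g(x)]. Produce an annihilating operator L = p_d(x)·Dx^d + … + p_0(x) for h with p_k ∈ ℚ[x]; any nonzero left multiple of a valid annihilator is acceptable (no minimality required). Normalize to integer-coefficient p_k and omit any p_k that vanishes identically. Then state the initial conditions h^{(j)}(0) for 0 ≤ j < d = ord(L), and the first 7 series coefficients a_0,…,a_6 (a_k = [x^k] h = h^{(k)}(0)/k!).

L = (6 - 24·x - 162·x^2 - 240·x^3 - 384·x^4 - 48·x^6) + (-16 - 74·x - 88·x^2 - 226·x^3 - 212·x^4 - 304·x^5 - 12·x^6 - 48·x^7)·Dx + (3 + 4·x + 8·x^2 - 28·x^3 - 27·x^4 - 36·x^5 - 40·x^6 - 4·x^7 - 8·x^8)·Dx^2  (order 2).
h: a_k = 0, -6, -16, -44, -104, -258, -596, …
ICs: h(0) = 0, h′(0) = -6.

f: a_k = 0, 1, 0, -1/3, 0, 1/5, 0, …
g: a_k = -1, -1, -3, -5, -11, -21, -43, …
f+g: L₀ = lclm(L_f,L_g), ord ≤ 2+1.
Differentiate: ansatz ord ≤ ord L₀ ⇒ L.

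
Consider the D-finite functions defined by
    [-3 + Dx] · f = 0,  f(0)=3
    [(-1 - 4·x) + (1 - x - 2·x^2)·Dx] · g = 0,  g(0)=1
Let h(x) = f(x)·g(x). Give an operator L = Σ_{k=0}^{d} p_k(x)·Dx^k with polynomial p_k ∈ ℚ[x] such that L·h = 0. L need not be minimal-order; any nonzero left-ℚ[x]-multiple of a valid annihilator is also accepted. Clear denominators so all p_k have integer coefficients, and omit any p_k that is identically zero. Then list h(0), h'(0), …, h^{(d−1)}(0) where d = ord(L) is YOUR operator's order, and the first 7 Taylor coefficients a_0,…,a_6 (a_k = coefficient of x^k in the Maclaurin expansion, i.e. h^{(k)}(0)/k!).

f: a_k = 3, 9, 27/2, 27/2, 81/8, 243/40, 243/80, …
g: a_k = 1, 1, 3, 5, 11, 21, 43, …
Sym-product of L_f,L_g gives L₀ (≤ ord 1).
L = (4 + x - 6·x^2) + (-1 + x + 2·x^2)·Dx  (order 1).
h: a_k = 3, 12, 63/2, 69, 1137/8, 1431/5, 45879/80, …
ICs: h(0) = 3.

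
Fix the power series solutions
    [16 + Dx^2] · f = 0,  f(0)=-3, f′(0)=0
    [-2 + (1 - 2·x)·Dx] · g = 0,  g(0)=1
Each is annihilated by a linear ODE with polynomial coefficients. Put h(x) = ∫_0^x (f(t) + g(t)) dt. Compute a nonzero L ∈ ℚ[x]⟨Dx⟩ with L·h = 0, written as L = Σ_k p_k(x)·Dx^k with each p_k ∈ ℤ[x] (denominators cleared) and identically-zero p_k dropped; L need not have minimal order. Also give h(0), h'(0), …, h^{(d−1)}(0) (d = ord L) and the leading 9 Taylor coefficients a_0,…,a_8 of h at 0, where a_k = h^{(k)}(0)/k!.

L = (-160 + 256·x - 256·x^2)·Dx + (48 - 224·x + 384·x^2 - 256·x^3)·Dx^2 + (-10 + 16·x - 16·x^2)·Dx^3 + (3 - 14·x + 24·x^2 - 16·x^3)·Dx^4  (order 4).
h: a_k = 0, -2, 1, 28/3, 2, -16/5, 16/3, 1216/105, 16, …
ICs: h(0) = 0, h′(0) = -2, h′′(0) = 2, h′′′(0) = 56.

f: a_k = -3, 0, 24, 0, -32, 0, 256/15, 0, -512/105, …
g: a_k = 1, 2, 4, 8, 16, 32, 64, 128, 256, …
Weyl lclm of L_f,L_g ⇒ L₀ (ord ≤ 3).
∫: right-multiply L₀ by Dx.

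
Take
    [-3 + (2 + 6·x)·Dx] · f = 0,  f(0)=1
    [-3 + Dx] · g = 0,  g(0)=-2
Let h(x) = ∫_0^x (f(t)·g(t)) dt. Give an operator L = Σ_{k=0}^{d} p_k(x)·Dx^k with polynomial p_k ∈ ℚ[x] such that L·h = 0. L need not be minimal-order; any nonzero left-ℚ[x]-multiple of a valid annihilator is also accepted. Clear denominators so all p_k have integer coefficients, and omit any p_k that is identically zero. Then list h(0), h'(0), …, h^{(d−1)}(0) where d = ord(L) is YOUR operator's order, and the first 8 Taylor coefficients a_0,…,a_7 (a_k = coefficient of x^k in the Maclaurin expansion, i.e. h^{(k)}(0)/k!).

f: a_k = 1, 3/2, -9/8, 27/16, -405/128, 1701/256, -15309/1024, 72171/2048, …
g: a_k = -2, -6, -9, -9, -27/4, -81/20, -81/40, -243/280, …
Sym-product of L_f,L_g gives L₀ (≤ ord 1).
h=∫h₀ ⇒ L = L₀·Dx.
L = (-9 - 18·x)·Dx + (2 + 6·x)·Dx^2  (order 2).
h: a_k = 0, -2, -9/2, -21/4, -153/32, -891/320, -2889/1280, 7209/17920, …
ICs: h(0) = 0, h′(0) = -2.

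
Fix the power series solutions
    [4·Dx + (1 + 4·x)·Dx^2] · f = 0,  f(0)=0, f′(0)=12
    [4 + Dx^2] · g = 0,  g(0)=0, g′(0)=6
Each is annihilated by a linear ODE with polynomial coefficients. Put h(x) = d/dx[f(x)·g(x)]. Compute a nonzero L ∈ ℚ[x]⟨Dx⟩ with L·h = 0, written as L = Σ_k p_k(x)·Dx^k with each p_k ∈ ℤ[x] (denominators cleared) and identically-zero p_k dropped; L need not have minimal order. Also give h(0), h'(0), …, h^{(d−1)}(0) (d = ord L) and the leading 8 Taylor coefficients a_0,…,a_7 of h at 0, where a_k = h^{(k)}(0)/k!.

f: a_k = 0, 12, -24, 64, -192, 3072/5, -2048, 49152/7, …
g: a_k = 0, 6, 0, -4, 0, 4/5, 0, -8/105, …
f·g: L₀ = L_f ⊗_s L_g, ord ≤ 2·2.
h₀' ⇒ L via d/dx closure of L₀.
L = (-832 - 992·x - 5568·x^2 - 12288·x^3 - 2048·x^4 + 24576·x^5 + 16384·x^6) + (-264 - 1568·x - 2560·x^2 + 10240·x^4 + 8192·x^5)·Dx + (-220 - 368·x - 1760·x^2 - 3072·x^3 + 2048·x^4 + 12288·x^5 + 8192·x^6)·Dx^2 + (-66 - 392·x - 640·x^2 + 2560·x^4 + 2048·x^5)·Dx^3 + (-3 - 30·x - 92·x^2 + 640·x^4 + 1536·x^5 + 1024·x^6)·Dx^4  (order 4).
h: a_k = 0, 144, -432, 1344, -5280, 20640, -403872/5, 11122432/35, …
ICs: h(0) = 0, h′(0) = 144, h′′(0) = -864, h′′′(0) = 8064.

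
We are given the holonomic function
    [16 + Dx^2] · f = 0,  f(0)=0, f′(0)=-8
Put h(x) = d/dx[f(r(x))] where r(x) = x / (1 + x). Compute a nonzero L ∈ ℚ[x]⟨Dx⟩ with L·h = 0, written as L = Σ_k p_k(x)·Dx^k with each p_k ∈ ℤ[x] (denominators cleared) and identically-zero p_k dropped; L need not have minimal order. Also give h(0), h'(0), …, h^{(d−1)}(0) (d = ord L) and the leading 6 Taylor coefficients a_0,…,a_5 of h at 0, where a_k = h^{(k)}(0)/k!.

f: a_k = 0, -8, 0, 64/3, 0, -256/15, …
Change of var in L_f (x↦r) gives L₀.
h₀' ⇒ L via d/dx closure of L₀.
L = (22 + 12·x + 6·x^2) + (6 + 18·x + 18·x^2 + 6·x^3)·Dx + (1 + 4·x + 6·x^2 + 4·x^3 + x^4)·Dx^2  (order 2).
h: a_k = -8, 16, 40, -224, 1544/3, -720, …
ICs: h(0) = -8, h′(0) = 16.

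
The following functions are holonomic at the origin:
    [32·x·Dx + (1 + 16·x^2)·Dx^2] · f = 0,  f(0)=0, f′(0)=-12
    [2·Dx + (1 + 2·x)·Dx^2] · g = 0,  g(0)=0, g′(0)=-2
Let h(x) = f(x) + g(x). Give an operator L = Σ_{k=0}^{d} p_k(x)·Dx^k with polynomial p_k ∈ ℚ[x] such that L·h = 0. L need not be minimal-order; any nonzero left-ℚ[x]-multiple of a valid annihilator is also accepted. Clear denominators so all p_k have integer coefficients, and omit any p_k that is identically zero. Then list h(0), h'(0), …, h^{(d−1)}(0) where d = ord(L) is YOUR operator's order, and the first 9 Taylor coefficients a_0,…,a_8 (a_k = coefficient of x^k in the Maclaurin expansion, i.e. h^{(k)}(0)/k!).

L = (-32 - 192·x + 1536·x^2 + 1024·x^3)·Dx + (-20 - 64·x + 576·x^2 + 3072·x^3 + 2048·x^4)·Dx^2 + (-1 + 14·x + 32·x^2 + 256·x^3 + 768·x^4 + 512·x^5)·Dx^3  (order 3).
h: a_k = 0, -14, 2, 184/3, 4, -3104/5, 32/3, 49024/7, 32, …
ICs: h(0) = 0, h′(0) = -14, h′′(0) = 4.

f: a_k = 0, -12, 0, 64, 0, -3072/5, 0, 49152/7, 0, …
g: a_k = 0, -2, 2, -8/3, 4, -32/5, 32/3, -128/7, 32, …
L₀ := lclm(L_f,L_g); ord L₀ ≤ 2+2.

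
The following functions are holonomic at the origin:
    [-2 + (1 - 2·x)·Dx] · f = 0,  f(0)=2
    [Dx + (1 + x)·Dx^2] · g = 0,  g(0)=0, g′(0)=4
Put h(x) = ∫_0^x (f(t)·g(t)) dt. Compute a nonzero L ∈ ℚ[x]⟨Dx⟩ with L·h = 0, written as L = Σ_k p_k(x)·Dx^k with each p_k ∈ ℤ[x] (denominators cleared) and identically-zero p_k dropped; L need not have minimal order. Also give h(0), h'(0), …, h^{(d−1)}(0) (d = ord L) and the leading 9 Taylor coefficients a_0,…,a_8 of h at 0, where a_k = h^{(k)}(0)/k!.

L = 2·Dx + (3 + 6·x)·Dx^2 + (-1 + x + 2·x^2)·Dx^3  (order 3).
h: a_k = 0, 0, 4, 4, 20/3, 154/15, 782/45, 148/5, 1818/35, …
ICs: h(0) = 0, h′(0) = 0, h′′(0) = 8.

f: a_k = 2, 4, 8, 16, 32, 64, 128, 256, 512, …
g: a_k = 0, 4, -2, 4/3, -1, 4/5, -2/3, 4/7, -1/2, …
Sym-product of L_f,L_g gives L₀ (≤ ord 2).
Integrate: L := L₀·Dx.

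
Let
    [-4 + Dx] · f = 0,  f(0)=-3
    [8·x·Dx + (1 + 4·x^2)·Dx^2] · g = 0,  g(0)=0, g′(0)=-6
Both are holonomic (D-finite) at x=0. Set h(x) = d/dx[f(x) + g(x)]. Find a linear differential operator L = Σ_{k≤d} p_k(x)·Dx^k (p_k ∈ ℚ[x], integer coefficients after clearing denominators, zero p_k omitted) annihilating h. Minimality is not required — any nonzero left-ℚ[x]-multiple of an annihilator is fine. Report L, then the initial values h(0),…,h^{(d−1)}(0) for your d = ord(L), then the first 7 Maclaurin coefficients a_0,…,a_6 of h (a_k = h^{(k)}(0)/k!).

f: a_k = -3, -12, -24, -32, -32, -128/5, -256/15, …
g: a_k = 0, -6, 0, 8, 0, -96/5, 0, …
L₀ := lclm(L_f,L_g); ord L₀ ≤ 1+2.
Derive L from L₀ (diff closure).
L = (8 - 32·x - 96·x^2 - 128·x^3) + (-6 - 8·x^2 - 64·x^4)·Dx + (1 + 2·x + 8·x^2 + 8·x^3 + 16·x^4)·Dx^2  (order 2).
h: a_k = -18, -48, -72, -128, -224, -512/5, 4736/15, …
ICs: h(0) = -18, h′(0) = -48.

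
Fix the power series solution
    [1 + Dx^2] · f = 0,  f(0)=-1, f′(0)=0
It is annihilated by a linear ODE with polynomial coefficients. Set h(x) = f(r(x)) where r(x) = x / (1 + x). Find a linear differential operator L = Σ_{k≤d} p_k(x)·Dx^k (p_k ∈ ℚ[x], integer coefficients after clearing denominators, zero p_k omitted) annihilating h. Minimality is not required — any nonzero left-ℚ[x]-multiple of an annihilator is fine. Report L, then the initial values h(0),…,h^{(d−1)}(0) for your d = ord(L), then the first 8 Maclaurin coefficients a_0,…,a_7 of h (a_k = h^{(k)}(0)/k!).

L = 1 + (2 + 6·x + 6·x^2 + 2·x^3)·Dx + (1 + 4·x + 6·x^2 + 4·x^3 + x^4)·Dx^2  (order 2).
h: a_k = -1, 0, 1/2, -1, 35/24, -11/6, 1501/720, -87/40, …
ICs: h(0) = -1, h′(0) = 0.

f: a_k = -1, 0, 1/2, 0, -1/24, 0, 1/720, 0, …
L₀ from L_f via x↦r, Dx↦r'^{-1}Dx.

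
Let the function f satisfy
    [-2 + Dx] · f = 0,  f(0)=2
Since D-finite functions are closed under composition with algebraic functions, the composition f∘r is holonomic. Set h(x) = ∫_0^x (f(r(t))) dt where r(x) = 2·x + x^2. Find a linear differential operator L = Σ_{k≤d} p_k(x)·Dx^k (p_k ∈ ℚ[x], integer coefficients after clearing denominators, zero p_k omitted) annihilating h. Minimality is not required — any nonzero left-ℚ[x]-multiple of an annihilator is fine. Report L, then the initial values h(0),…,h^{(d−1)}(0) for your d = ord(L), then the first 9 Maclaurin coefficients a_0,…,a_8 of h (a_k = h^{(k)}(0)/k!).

f: a_k = 2, 4, 4, 8/3, 4/3, 8/15, 8/45, 16/315, 4/315, …
h₀=f(r): pull back L_f along r ⇒ L₀.
h=∫h₀ ⇒ L = L₀·Dx.
L = (-4 - 4·x)·Dx + Dx^2  (order 2).
h: a_k = 0, 2, 4, 20/3, 28/3, 172/15, 568/45, 3992/315, 740/63, …
ICs: h(0) = 0, h′(0) = 2.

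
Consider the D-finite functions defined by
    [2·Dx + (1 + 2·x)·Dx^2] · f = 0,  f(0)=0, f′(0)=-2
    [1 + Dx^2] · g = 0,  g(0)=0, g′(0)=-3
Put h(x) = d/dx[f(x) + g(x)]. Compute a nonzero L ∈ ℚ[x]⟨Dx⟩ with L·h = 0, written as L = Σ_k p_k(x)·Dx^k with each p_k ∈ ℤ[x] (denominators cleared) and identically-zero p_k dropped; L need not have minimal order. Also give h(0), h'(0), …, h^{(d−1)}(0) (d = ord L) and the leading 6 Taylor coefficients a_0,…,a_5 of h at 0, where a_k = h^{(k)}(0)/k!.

f: a_k = 0, -2, 2, -8/3, 4, -32/5, …
g: a_k = 0, -3, 0, 1/2, 0, -1/40, …
Weyl lclm of L_f,L_g ⇒ L₀ (ord ≤ 4).
Derive L from L₀ (diff closure).
L = (50 + 8·x + 8·x^2) + (9 + 22·x + 12·x^2 + 8·x^3)·Dx + (50 + 8·x + 8·x^2)·Dx^2 + (9 + 22·x + 12·x^2 + 8·x^3)·Dx^3  (order 3).
h: a_k = -5, 4, -13/2, 16, -257/8, 64, …
ICs: h(0) = -5, h′(0) = 4, h′′(0) = -13.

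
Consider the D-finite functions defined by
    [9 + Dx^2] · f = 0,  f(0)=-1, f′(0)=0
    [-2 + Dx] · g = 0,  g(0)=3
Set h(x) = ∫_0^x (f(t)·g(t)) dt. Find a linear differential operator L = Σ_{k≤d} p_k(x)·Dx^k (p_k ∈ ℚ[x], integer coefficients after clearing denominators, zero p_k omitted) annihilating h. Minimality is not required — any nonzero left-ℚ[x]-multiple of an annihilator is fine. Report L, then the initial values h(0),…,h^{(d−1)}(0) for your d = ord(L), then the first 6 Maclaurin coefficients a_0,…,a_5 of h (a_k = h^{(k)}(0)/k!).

L = 13·Dx - 4·Dx^2 + Dx^3  (order 3).
h: a_k = 0, -3, -3, 5/2, 23/4, 119/40, …
ICs: h(0) = 0, h′(0) = -3, h′′(0) = -6.

f: a_k = -1, 0, 9/2, 0, -27/8, 0, …
g: a_k = 3, 6, 6, 4, 2, 4/5, …
L₀ := L_f ⊗_s L_g (sym. prod.), ord ≤ 2.
∫: right-multiply L₀ by Dx.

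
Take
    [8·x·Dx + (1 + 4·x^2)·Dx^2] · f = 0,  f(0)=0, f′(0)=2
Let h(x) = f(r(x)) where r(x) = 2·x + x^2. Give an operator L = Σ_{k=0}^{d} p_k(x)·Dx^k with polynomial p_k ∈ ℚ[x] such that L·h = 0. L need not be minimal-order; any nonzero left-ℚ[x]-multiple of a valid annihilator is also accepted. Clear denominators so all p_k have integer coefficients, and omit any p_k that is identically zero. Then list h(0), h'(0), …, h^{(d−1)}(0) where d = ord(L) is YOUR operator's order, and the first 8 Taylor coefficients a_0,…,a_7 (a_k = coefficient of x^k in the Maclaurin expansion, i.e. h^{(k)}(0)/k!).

f: a_k = 0, 2, 0, -8/3, 0, 32/5, 0, -128/7, …
h₀=f(r): pull back L_f along r ⇒ L₀.
L = (-1 + 32·x + 64·x^2 + 48·x^3 + 12·x^4)·Dx + (1 + x + 16·x^2 + 32·x^3 + 20·x^4 + 4·x^5)·Dx^2  (order 2).
h: a_k = 0, 4, 2, -64/3, -32, 944/5, 1528/3, -12800/7, …
ICs: h(0) = 0, h′(0) = 4.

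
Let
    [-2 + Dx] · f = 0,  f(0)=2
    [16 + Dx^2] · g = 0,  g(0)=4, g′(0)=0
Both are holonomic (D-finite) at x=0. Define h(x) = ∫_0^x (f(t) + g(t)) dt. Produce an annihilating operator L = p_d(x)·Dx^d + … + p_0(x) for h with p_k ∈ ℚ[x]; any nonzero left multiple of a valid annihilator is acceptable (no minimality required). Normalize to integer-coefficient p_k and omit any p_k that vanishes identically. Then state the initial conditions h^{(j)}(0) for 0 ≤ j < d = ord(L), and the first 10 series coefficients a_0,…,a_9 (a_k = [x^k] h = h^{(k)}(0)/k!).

f: a_k = 2, 4, 4, 8/3, 4/3, 8/15, 8/45, 16/315, 4/315, 8/2835, …
g: a_k = 4, 0, -32, 0, 128/3, 0, -1024/45, 0, 2048/315, 0, …
f+g: L₀ = lclm(L_f,L_g), ord ≤ 1+2.
h=∫h₀ ⇒ L = L₀·Dx.
L = -32·Dx + 16·Dx^2 - 2·Dx^3 + Dx^4  (order 4).
h: a_k = 0, 6, 2, -28/3, 2/3, 44/5, 4/45, -1016/315, 2/315, 76/105, …
ICs: h(0) = 0, h′(0) = 6, h′′(0) = 4, h′′′(0) = -56.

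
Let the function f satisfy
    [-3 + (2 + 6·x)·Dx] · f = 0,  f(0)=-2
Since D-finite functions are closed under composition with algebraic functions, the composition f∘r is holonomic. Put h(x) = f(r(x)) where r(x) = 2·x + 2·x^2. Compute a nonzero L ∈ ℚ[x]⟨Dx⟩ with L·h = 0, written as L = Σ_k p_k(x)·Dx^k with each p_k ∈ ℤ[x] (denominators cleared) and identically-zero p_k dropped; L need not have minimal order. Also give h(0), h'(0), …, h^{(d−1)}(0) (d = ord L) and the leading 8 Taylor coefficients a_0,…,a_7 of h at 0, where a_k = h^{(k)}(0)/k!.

f: a_k = -2, -3, 9/4, -27/8, 405/64, -1701/128, 15309/512, -72171/1024, …
h₀=f(r): pull back L_f along r ⇒ L₀.
L = (-3 - 6·x) + (1 + 6·x + 6·x^2)·Dx  (order 1).
h: a_k = -2, -6, 3, -9, 117/4, -405/4, 2943/8, -11097/8, …
ICs: h(0) = -2.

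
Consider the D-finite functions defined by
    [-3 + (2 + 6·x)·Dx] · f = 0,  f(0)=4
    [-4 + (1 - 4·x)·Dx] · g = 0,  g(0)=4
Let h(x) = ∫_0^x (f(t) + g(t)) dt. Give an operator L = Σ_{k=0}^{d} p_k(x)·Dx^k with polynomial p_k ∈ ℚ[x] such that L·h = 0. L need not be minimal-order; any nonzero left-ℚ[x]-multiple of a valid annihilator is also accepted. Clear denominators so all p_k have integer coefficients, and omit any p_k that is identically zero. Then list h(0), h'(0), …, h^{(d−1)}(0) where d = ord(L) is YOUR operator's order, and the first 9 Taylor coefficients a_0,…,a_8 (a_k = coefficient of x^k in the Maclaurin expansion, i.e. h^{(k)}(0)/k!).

f: a_k = 4, 6, -9/2, 27/4, -405/32, 1701/64, -15309/256, 72171/512, -2814669/8192, …
g: a_k = 4, 16, 64, 256, 1024, 4096, 16384, 65536, 262144, …
Weyl lclm of L_f,L_g ⇒ L₀ (ord ≤ 2).
Integrate: L := L₀·Dx.
L = (228 + 432·x)·Dx + (-137 - 696·x - 1296·x^2)·Dx^2 + (10 + 62·x - 192·x^2 - 864·x^3)·Dx^3  (order 3).
h: a_k = 0, 8, 11, 119/6, 1051/16, 32363/160, 263845/384, 4178995/1792, 33626603/4096, …
ICs: h(0) = 0, h′(0) = 8, h′′(0) = 22.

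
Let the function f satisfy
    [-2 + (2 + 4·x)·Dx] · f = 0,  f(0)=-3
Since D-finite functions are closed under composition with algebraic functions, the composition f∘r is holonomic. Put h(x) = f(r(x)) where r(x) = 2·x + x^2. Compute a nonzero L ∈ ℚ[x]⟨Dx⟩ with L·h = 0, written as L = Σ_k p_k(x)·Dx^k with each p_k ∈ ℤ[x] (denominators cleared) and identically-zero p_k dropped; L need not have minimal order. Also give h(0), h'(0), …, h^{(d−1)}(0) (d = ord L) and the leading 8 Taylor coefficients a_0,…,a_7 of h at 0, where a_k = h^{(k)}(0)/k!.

f: a_k = -3, -3, 3/2, -3/2, 15/8, -21/8, 63/16, -99/16, …
L₀ from L_f via x↦r, Dx↦r'^{-1}Dx.
L = (-2 - 2·x) + (1 + 4·x + 2·x^2)·Dx  (order 1).
h: a_k = -3, -6, 3, -6, 27/2, -33, 171/2, -231, …
ICs: h(0) = -3.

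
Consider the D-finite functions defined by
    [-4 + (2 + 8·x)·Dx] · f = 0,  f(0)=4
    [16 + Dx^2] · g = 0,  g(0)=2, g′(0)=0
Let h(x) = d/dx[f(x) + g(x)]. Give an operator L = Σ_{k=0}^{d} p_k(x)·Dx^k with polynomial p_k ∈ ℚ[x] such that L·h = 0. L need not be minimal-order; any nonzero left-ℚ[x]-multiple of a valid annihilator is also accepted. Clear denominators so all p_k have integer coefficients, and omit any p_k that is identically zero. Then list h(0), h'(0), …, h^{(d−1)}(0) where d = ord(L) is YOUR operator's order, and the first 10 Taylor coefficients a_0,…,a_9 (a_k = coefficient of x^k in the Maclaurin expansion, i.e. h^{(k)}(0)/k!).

f: a_k = 4, 8, -8, 16, -40, 112, -336, 1056, -3432, 11440, …
g: a_k = 2, 0, -16, 0, 64/3, 0, -512/45, 0, 1024/315, 0, …
Sum ⇒ L₀ = lclm(L_f,L_g) in ℚ(x)⟨Dx⟩.
h=h₀': d/dx-closure on L₀ ⇒ L.
L = (-608 - 1024·x - 2048·x^2) + (-112 - 960·x - 3072·x^2 - 4096·x^3)·Dx + (-38 - 64·x - 128·x^2)·Dx^2 + (-7 - 60·x - 192·x^2 - 256·x^3)·Dx^3  (order 3).
h: a_k = 8, -48, 48, -224/3, 560, -31264/15, 7392, -8640448/315, 102960, -1102717984/2835, …
ICs: h(0) = 8, h′(0) = -48, h′′(0) = 96.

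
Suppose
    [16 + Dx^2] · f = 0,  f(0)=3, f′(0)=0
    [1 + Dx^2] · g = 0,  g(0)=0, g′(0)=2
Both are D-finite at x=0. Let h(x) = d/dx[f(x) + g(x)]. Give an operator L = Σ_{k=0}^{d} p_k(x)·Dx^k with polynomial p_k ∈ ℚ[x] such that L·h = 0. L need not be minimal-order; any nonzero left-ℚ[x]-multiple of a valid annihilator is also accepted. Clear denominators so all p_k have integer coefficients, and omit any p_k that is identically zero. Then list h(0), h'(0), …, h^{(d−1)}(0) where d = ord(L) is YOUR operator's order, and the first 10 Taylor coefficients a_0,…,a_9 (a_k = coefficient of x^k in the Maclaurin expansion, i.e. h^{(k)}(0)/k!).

f: a_k = 3, 0, -24, 0, 32, 0, -256/15, 0, 512/105, 0, …
g: a_k = 0, 2, 0, -1/3, 0, 1/60, 0, -1/2520, 0, 1/181440, …
h₀=f+g: left-lcm gives L₀, ord ≤ 4.
h=h₀': d/dx-closure on L₀ ⇒ L.
L = 16 + 17·Dx^2 + Dx^4  (order 4).
h: a_k = 2, -48, -1, 128, 1/12, -512/5, -1/360, 4096/105, 1/20160, -8192/945, …
ICs: h(0) = 2, h′(0) = -48, h′′(0) = -2, h′′′(0) = 768.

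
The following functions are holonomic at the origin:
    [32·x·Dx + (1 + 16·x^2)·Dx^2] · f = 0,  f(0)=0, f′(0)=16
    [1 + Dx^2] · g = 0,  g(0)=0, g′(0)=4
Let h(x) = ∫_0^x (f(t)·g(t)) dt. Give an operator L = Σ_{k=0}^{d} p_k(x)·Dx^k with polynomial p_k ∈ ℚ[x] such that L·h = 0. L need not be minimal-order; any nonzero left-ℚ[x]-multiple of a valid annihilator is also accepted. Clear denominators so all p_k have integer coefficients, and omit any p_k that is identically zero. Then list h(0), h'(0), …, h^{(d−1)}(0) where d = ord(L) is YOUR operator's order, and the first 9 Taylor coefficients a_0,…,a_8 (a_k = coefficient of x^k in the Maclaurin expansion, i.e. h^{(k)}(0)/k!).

f: a_k = 0, 16, 0, -256/3, 0, 4096/5, 0, -65536/7, 0, …
g: a_k = 0, 4, 0, -2/3, 0, 1/30, 0, -1/1260, 0, …
h₀=f·g: eliminate ⇒ L₀, order ≤ 2·2.
h=∫₀ˣh₀: take L = L₀·Dx.
L = (1105 + 51776·x^2 + 22016·x^4 + 16384·x^6 + 65536·x^8)·Dx + (2112·x + 35840·x^3 + 49152·x^5 + 262144·x^7)·Dx^2 + (1122 + 52352·x^2 + 27648·x^4 + 32768·x^6 + 131072·x^8)·Dx^3 + (2112·x + 35840·x^3 + 49152·x^5 + 262144·x^7)·Dx^4 + (17 + 576·x^2 + 5632·x^4 + 16384·x^6 + 65536·x^8)·Dx^5  (order 5).
h: a_k = 0, 0, 0, 64/3, 0, -352/5, 0, 30008/63, 0, …
ICs: h(0) = 0, h′(0) = 0, h′′(0) = 0, h′′′(0) = 128, h′′′′(0) = 0.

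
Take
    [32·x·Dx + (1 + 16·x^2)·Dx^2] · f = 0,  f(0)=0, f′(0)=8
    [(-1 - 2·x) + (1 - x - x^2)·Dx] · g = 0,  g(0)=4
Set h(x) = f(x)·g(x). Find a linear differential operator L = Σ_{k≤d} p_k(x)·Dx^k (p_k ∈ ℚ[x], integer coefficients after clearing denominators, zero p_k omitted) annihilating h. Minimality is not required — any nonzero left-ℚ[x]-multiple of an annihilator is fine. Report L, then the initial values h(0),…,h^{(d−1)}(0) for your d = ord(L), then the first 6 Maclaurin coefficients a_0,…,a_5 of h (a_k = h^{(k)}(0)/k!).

f: a_k = 0, 8, 0, -128/3, 0, 2048/5, …
g: a_k = 4, 4, 8, 12, 20, 32, …
L₀ := L_f ⊗_s L_g (sym. prod.), ord ≤ 2.
L = (2 + 32·x + 96·x^2) + (2 - 28·x + 64·x^2 + 96·x^3)·Dx + (-1 + x - 15·x^2 + 16·x^3 + 16·x^4)·Dx^2  (order 2).
h: a_k = 0, 32, 32, -320/3, -224/3, 21856/15, …
ICs: h(0) = 0, h′(0) = 32.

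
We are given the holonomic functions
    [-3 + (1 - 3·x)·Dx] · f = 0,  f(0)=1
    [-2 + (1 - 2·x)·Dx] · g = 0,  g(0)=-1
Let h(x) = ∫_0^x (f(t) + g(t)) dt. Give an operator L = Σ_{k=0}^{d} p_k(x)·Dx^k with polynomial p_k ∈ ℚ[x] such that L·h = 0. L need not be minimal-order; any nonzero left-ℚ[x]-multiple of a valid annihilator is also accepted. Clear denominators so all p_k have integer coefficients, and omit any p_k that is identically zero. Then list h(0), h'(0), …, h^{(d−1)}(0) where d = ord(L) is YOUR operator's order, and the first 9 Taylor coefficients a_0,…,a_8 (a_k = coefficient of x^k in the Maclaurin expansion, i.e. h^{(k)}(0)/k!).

f: a_k = 1, 3, 9, 27, 81, 243, 729, 2187, 6561, …
g: a_k = -1, -2, -4, -8, -16, -32, -64, -128, -256, …
f+g: L₀ = lclm(L_f,L_g), ord ≤ 1+1.
Integrate: L := L₀·Dx.
L = -12·Dx + (10 - 24·x)·Dx^2 + (-1 + 5·x - 6·x^2)·Dx^3  (order 3).
h: a_k = 0, 0, 1/2, 5/3, 19/4, 13, 211/6, 95, 2059/8, …
ICs: h(0) = 0, h′(0) = 0, h′′(0) = 1.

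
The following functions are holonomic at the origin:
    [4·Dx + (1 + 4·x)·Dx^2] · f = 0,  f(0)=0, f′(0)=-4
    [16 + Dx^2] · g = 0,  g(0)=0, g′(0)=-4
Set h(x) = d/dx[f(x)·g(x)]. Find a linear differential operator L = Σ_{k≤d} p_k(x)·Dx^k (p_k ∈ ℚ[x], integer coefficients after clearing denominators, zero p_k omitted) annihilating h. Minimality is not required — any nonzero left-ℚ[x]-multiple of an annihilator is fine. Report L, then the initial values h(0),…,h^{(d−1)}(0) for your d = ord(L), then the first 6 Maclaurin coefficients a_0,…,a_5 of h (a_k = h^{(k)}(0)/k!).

f: a_k = 0, -4, 8, -64/3, 64, -1024/5, …
g: a_k = 0, -4, 0, 32/3, 0, -128/15, …
Sym-product of L_f,L_g gives L₀ (≤ ord 4).
h₀' ⇒ L via d/dx closure of L₀.
L = (-6400 - 45056·x - 172032·x^2 + 196608·x^3 + 2818048·x^4 + 6291456·x^5 + 4194304·x^6) + (-1536 - 8192·x + 20480·x^2 + 245760·x^3 + 655360·x^4 + 524288·x^5)·Dx + (-448 - 2816·x - 3584·x^2 + 73728·x^3 + 401408·x^4 + 786432·x^5 + 524288·x^6)·Dx^2 + (-96 - 512·x + 1280·x^2 + 15360·x^3 + 40960·x^4 + 32768·x^5)·Dx^3 + (-3 + 448·x^2 + 3840·x^3 + 14080·x^4 + 24576·x^5 + 16384·x^6)·Dx^4  (order 4).
h: a_k = 0, 32, -96, 512/3, -2560/3, 11264/3, …
ICs: h(0) = 0, h′(0) = 32, h′′(0) = -192, h′′′(0) = 1024.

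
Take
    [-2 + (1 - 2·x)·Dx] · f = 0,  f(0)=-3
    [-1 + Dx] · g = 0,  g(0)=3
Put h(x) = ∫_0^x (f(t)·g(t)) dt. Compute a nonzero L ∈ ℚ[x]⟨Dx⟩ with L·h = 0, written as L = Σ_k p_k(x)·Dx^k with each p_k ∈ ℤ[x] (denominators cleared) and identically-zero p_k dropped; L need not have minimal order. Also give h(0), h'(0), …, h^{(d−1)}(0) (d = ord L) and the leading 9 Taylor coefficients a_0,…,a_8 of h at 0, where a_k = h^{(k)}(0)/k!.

L = (3 - 2·x)·Dx + (-1 + 2·x)·Dx^2  (order 2).
h: a_k = 0, -9, -27/2, -39/2, -237/8, -1899/40, -6331/80, -75973/560, -1063623/4480, …
ICs: h(0) = 0, h′(0) = -9.

f: a_k = -3, -6, -12, -24, -48, -96, -192, -384, -768, …
g: a_k = 3, 3, 3/2, 1/2, 1/8, 1/40, 1/240, 1/1680, 1/13440, …
f·g: L₀ = L_f ⊗_s L_g, ord ≤ 1·1.
h=∫₀ˣh₀: take L = L₀·Dx.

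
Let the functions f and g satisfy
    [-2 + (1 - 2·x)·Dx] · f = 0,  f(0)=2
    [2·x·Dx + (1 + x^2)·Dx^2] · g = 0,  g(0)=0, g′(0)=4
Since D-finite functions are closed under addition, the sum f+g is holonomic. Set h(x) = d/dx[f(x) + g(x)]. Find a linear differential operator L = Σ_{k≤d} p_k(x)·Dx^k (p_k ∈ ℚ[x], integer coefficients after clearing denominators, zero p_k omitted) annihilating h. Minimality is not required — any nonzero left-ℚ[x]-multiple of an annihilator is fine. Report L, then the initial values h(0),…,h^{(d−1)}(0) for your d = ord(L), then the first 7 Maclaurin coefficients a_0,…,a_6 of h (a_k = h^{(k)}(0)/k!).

f: a_k = 2, 4, 8, 16, 32, 64, 128, …
g: a_k = 0, 4, 0, -4/3, 0, 4/5, 0, …
f+g: L₀ = lclm(L_f,L_g), ord ≤ 1+2.
Derive L from L₀ (diff closure).
L = (-4 + 32·x + 12·x^2) + (13 - 4·x + 25·x^2 + 12·x^3)·Dx + (-2 + 3·x + 3·x^3 + 2·x^4)·Dx^2  (order 2).
h: a_k = 8, 16, 44, 128, 324, 768, 1788, …
ICs: h(0) = 8, h′(0) = 16.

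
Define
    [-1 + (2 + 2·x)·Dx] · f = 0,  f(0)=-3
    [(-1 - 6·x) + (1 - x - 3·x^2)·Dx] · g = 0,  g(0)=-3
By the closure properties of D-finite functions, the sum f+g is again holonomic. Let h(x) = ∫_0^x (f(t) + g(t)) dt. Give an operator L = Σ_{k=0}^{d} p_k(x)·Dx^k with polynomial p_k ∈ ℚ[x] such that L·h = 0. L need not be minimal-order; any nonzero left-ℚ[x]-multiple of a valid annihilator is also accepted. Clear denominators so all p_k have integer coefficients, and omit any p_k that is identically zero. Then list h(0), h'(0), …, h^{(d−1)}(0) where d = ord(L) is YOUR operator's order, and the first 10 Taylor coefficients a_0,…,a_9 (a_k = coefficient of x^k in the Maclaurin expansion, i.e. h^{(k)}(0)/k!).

L = (17 + 57·x + 135·x^2 + 90·x^3)·Dx + (-33 - 134·x - 387·x^2 - 510·x^3 - 225·x^4)·Dx^2 + (2 + 30·x + 22·x^2 - 126·x^3 - 210·x^4 - 90·x^5)·Dx^3  (order 3).
h: a_k = 0, -6, -9/4, -31/8, -339/64, -7281/640, -10247/512, -297921/7168, -1333347/16384, -16645715/98304, …
ICs: h(0) = 0, h′(0) = -6, h′′(0) = -9/2.

f: a_k = -3, -3/2, 3/8, -3/16, 15/128, -21/256, 63/1024, -99/2048, 1287/32768, -2145/65536, …
g: a_k = -3, -3, -12, -21, -57, -120, -291, -651, -1524, -3477, …
f+g: L₀ = lclm(L_f,L_g), ord ≤ 1+1.
h=∫h₀ ⇒ L = L₀·Dx.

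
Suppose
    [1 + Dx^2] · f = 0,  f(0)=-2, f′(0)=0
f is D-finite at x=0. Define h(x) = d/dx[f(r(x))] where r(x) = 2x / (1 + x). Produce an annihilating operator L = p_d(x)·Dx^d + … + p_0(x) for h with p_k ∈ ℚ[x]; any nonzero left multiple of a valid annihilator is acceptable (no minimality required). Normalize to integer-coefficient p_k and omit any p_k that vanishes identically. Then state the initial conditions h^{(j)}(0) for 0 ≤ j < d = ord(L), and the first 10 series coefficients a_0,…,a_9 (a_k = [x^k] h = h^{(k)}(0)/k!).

L = (10 + 12·x + 6·x^2) + (6 + 18·x + 18·x^2 + 6·x^3)·Dx + (1 + 4·x + 6·x^2 + 4·x^3 + x^4)·Dx^2  (order 2).
h: a_k = 0, 8, -24, 128/3, -160/3, 616/15, 56/5, -37664/315, 10336/35, -1532504/2835, …
ICs: h(0) = 0, h′(0) = 8.

f: a_k = -2, 0, 1, 0, -1/12, 0, 1/360, 0, -1/20160, 0, …
h₀=f(r): pull back L_f along r ⇒ L₀.
h₀' ⇒ L via d/dx closure of L₀.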